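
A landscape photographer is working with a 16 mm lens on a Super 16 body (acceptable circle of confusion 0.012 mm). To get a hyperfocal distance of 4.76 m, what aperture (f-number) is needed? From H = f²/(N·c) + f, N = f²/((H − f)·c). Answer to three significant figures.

Rearrange H = f²/(N·c) + f for N: N = f² / ((H − f)·c).
N = 16² / ((4760 − 16) × 0.012) = 256 / 56.93 ≈ 4.50.

f/4.50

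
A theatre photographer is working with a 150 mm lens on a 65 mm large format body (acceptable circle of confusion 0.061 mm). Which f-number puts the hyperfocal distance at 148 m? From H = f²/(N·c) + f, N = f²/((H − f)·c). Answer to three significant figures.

Rearrange H = f²/(N·c) + f for N: N = f² / ((H − f)·c).
N = 150² / ((148000 − 150) × 0.061) = 22500 / 9019 ≈ 2.49.

f/2.49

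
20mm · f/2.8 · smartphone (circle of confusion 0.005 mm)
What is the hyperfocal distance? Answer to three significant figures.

28.6 m

Hyperfocal distance H = f²/(N·c) + f = 20²/(2.8 × 0.005) + 20 = 400/0.014 + 20 ≈ 28591.4 mm ≈ 28.6 m.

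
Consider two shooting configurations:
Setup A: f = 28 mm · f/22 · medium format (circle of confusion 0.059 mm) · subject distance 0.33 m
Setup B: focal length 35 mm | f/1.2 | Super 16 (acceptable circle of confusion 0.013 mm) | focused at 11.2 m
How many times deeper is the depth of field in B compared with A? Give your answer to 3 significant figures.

Setup A: H = 28²/(22×0.059) + 28 ≈ 632.0 mm; DoF = Df − Dn = 659.99 − 220.00 ≈ 439.99 mm.
Setup B: H = 35²/(1.2×0.013) + 35 ≈ 78560.6 mm; DoF = Df − Dn = 13056.4 − 9805.8 ≈ 3250.6 mm.
Ratio = 3250.6 / 439.99 ≈ 7.39.

7.39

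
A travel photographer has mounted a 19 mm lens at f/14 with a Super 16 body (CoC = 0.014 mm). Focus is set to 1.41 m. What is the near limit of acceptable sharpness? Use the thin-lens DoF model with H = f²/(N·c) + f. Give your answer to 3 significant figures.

Hyperfocal distance H = f²/(N·c) + f = 19²/(14 × 0.014) + 19 = 361/0.196 + 19 ≈ 1860.8 mm ≈ 1.861 m.
Near limit Dn = s·(H − f)/(H + s − 2f) = 1410 × (1860.8 − 19) / (1860.8 + 1410 − 2 × 19) = 1410 × 1841.8 / 3232.8 ≈ 803.32 mm ≈ 0.803 m.

0.803 m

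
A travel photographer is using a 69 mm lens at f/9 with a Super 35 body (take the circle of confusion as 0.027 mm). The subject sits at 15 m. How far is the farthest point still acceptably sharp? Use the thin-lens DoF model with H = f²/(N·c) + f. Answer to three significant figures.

Hyperfocal distance H = f²/(N·c) + f = 69²/(9 × 0.027) + 69 = 4761/0.243 + 69 ≈ 19661.6 mm ≈ 19.66 m.
Far limit Df = s·(H − f)/(H − s) = 15000 × (19661.6 − 69) / (19661.6 − 15000) = 15000 × 19592.6 / 4661.6 ≈ 63045 mm ≈ 63.0 m.

63.0 m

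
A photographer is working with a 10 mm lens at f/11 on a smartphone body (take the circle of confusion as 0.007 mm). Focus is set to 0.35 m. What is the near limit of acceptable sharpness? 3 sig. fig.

277 mm

Hyperfocal distance H = f²/(N·c) + f = 10²/(11 × 0.007) + 10 = 100/0.077 + 10 ≈ 1308.7 mm ≈ 1.309 m.
Near limit Dn = s·(H − f)/(H + s − 2f) = 350 × (1308.7 − 10) / (1308.7 + 350 − 2 × 10) = 350 × 1298.7 / 1638.7 ≈ 277.38 mm.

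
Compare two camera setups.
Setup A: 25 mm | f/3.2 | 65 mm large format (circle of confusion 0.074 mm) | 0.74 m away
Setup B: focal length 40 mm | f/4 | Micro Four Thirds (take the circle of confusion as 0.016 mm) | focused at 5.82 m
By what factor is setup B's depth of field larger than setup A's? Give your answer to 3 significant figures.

6.57

Setup A: H = 25²/(3.2×0.074) + 25 ≈ 2664.4 mm; DoF = Df − Dn = 1014.95 − 582.26 ≈ 432.69 mm.
Setup B: H = 40²/(4×0.016) + 40 ≈ 25040.0 mm; DoF = Df − Dn = 7570.2 − 4727.1 ≈ 2843.1 mm.
Ratio = 2843.1 / 432.69 ≈ 6.57.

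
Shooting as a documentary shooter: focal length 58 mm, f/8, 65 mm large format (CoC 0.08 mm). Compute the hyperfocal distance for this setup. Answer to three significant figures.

Hyperfocal distance H = f²/(N·c) + f = 58²/(8 × 0.08) + 58 = 3364/0.64 + 58 ≈ 5314.2 mm ≈ 5.31 m.

5.31 m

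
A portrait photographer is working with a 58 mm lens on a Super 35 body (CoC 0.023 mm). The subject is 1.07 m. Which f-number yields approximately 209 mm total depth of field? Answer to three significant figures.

f/14

Write h = H − f = f²/(N·c). The thin-lens limits are Dn = s·h/(h + (s−f)) and Df = s·h/(h − (s−f)), so DoF = Df − Dn = 2·s·(s−f)·h / (h² − (s−f)²).
That is a quadratic in h: DoF·h² − 2·s·(s−f)·h − DoF·(s−f)² = 0 ⇒ h = (s−f)·(s + √(s² + DoF²)) / DoF = 1012 × (1070 + √(1070² + 209²)) / 209 = 1012 × (1070 + 1090.22) / 209 ≈ 10460 mm.
Then N = f²/(c·h) = 58² / (0.023 × 10460) = 3364 / 240.58 ≈ 14.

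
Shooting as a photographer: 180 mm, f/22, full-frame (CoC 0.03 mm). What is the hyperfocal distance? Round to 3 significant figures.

Hyperfocal distance H = f²/(N·c) + f = 180²/(22 × 0.03) + 180 = 32400/0.66 + 180 ≈ 49270.9 mm ≈ 49.3 m.

49.3 m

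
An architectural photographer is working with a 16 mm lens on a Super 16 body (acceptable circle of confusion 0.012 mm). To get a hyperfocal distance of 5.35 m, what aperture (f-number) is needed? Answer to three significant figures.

f/4

Rearrange H = f²/(N·c) + f for N: N = f² / ((H − f)·c).
N = 16² / ((5350 − 16) × 0.012) = 256 / 64.01 ≈ 4.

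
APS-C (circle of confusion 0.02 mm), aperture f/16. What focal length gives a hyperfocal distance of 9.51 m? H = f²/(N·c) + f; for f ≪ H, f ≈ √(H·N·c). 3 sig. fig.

55.0 mm

From H = f²/(N·c) + f, with f ≪ H: f ≈ √(H·N·c) = √(9510 × 16 × 0.02) = √3043.2 ≈ 55.17 mm.
Exact: f² + N·c·f − N·c·H = 0 ⇒ f = (−N·c + √((N·c)² + 4·N·c·H))/2 = (−0.32 + √12173)/2 ≈ 55.005 mm ≈ 55.0 mm.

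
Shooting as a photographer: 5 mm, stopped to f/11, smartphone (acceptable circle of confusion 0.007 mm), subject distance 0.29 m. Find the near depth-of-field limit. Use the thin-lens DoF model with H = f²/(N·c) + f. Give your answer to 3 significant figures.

Hyperfocal distance H = f²/(N·c) + f = 5²/(11 × 0.007) + 5 = 25/0.077 + 5 ≈ 329.7 mm ≈ 0.330 m.
Near limit Dn = s·(H − f)/(H + s − 2f) = 290 × (329.7 − 5) / (329.7 + 290 − 2 × 5) = 290 × 324.7 / 609.7 ≈ 154.44 mm.

154 mm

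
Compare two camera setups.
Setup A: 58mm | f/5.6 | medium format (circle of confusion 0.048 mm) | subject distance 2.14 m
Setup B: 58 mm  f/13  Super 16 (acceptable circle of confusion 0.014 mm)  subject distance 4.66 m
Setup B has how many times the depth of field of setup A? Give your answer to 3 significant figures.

3.38

Setup A: H = 58²/(5.6×0.048) + 58 ≈ 12572.9 mm; DoF = Df − Dn = 2567.06 − 1834.76 ≈ 732.30 mm.
Setup B: H = 58²/(13×0.014) + 58 ≈ 18541.5 mm; DoF = Df − Dn = 6204.9 − 3731.0 ≈ 2473.9 mm.
Ratio = 2473.9 / 732.30 ≈ 3.38.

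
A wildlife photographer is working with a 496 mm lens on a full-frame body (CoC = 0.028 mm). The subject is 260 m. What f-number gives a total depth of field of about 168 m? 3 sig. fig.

f/9.99

Write h = H − f = f²/(N·c). The thin-lens limits are Dn = s·h/(h + (s−f)) and Df = s·h/(h − (s−f)), so DoF = Df − Dn = 2·s·(s−f)·h / (h² − (s−f)²).
That is a quadratic in h: DoF·h² − 2·s·(s−f)·h − DoF·(s−f)² = 0 ⇒ h = (s−f)·(s + √(s² + DoF²)) / DoF = 259504 × (260000 + √(260000² + 168000²)) / 168000 = 259504 × (260000 + 309555) / 168000 ≈ 879772 mm.
Then N = f²/(c·h) = 496² / (0.028 × 879772) = 246016 / 24634 ≈ 9.99.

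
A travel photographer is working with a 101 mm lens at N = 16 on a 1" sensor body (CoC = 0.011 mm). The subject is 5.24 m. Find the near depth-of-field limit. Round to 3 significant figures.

Hyperfocal distance H = f²/(N·c) + f = 101²/(16 × 0.011) + 101 = 10201/0.176 + 101 ≈ 58061.2 mm ≈ 58.06 m.
Near limit Dn = s·(H − f)/(H + s − 2f) = 5240 × (58061.2 − 101) / (58061.2 + 5240 − 2 × 101) = 5240 × 57960.2 / 63099.2 ≈ 4813.2 mm ≈ 4.81 m.

4.81 m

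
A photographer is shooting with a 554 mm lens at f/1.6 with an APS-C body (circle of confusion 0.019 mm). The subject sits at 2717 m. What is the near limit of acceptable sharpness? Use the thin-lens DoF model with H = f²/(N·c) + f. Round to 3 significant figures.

2140 m

Hyperfocal distance H = f²/(N·c) + f = 554²/(1.6 × 0.019) + 554 = 306916/0.0304 + 554 ≈ 10096475.1 mm ≈ 10096 m.
Near limit Dn = s·(H − f)/(H + s − 2f) = 2717000 × (10096475.1 − 554) / (10096475.1 + 2717000 − 2 × 554) = 2717000 × 10095921.1 / 12812367.1 ≈ 2140948 mm ≈ 2140 m.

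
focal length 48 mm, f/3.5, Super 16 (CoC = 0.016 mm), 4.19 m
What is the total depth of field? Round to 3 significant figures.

0.852 m

Hyperfocal distance H = f²/(N·c) + f = 48²/(3.5 × 0.016) + 48 = 2304/0.056 + 48 ≈ 41190.9 mm ≈ 41.19 m.
Near limit Dn = s·(H − f)/(H + s − 2f) = 4190 × (41190.9 − 48) / (41190.9 + 4190 − 2 × 48) = 4190 × 41142.9 / 45284.9 ≈ 3806.76 mm.
Far limit Df = s·(H − f)/(H − s) = 4190 × (41190.9 − 48) / (41190.9 − 4190) = 4190 × 41142.9 / 37000.9 ≈ 4659.04 mm.
Depth of field = Df − Dn = 4659.04 − 3806.76 ≈ 852.28 mm ≈ 0.852 m.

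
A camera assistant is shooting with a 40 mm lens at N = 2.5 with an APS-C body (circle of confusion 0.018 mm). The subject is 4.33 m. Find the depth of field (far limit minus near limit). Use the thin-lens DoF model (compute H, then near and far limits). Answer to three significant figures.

1.06 m

Hyperfocal distance H = f²/(N·c) + f = 40²/(2.5 × 0.018) + 40 = 1600/0.045 + 40 ≈ 35595.6 mm ≈ 35.60 m.
Near limit Dn = s·(H − f)/(H + s − 2f) = 4330 × (35595.6 − 40) / (35595.6 + 4330 − 2 × 40) = 4330 × 35555.6 / 39845.6 ≈ 3863.8 mm.
Far limit Df = s·(H − f)/(H − s) = 4330 × (35595.6 − 40) / (35595.6 − 4330) = 4330 × 35555.6 / 31265.6 ≈ 4924.1 mm.
Depth of field = Df − Dn = 4924.1 − 3863.8 ≈ 1060.3 mm ≈ 1.06 m.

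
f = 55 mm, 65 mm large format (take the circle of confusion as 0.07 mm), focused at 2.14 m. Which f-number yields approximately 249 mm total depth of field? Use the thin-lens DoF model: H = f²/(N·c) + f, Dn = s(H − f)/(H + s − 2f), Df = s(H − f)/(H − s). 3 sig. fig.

Write h = H − f = f²/(N·c). The thin-lens limits are Dn = s·h/(h + (s−f)) and Df = s·h/(h − (s−f)), so DoF = Df − Dn = 2·s·(s−f)·h / (h² − (s−f)²).
That is a quadratic in h: DoF·h² − 2·s·(s−f)·h − DoF·(s−f)² = 0 ⇒ h = (s−f)·(s + √(s² + DoF²)) / DoF = 2085 × (2140 + √(2140² + 249²)) / 249 = 2085 × (2140 + 2154.44) / 249 ≈ 35959 mm.
Then N = f²/(c·h) = 55² / (0.07 × 35959) = 3025 / 2517.2 ≈ 1.20.

f/1.20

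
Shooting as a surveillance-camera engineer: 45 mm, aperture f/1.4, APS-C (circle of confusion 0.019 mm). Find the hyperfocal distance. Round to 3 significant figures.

76.2 m

Hyperfocal distance H = f²/(N·c) + f = 45²/(1.4 × 0.019) + 45 = 2025/0.0266 + 45 ≈ 76172.8 mm ≈ 76.2 m.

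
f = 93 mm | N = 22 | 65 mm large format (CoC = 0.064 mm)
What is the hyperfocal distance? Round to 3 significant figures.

6.24 m

Hyperfocal distance H = f²/(N·c) + f = 93²/(22 × 0.064) + 93 = 8649/1.408 + 93 ≈ 6235.8 mm ≈ 6.24 m.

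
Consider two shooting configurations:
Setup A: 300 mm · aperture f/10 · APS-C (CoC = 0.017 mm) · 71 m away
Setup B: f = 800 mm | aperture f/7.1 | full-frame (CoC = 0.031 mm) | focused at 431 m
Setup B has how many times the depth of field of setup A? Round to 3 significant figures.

6.75

Setup A: H = 300²/(10×0.017) + 300 ≈ 529711.8 mm; DoF = Df − Dn = 81943 − 62635 ≈ 19308 mm.
Setup B: H = 800²/(7.1×0.031) + 800 ≈ 2908569.2 mm; DoF = Df − Dn = 505838 − 375452 ≈ 130386 mm.
Ratio = 130386 / 19308 ≈ 6.75.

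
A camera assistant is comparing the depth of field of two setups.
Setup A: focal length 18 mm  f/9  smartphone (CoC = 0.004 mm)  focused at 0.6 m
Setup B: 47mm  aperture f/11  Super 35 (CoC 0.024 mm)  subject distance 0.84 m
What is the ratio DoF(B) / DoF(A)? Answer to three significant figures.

Setup A: H = 18²/(9×0.004) + 18 ≈ 9018.0 mm; DoF = Df − Dn = 641.483 − 563.557 ≈ 77.926 mm.
Setup B: H = 47²/(11×0.024) + 47 ≈ 8414.4 mm; DoF = Df − Dn = 927.94 − 767.28 ≈ 160.66 mm.
Ratio = 160.66 / 77.926 ≈ 2.06.

2.06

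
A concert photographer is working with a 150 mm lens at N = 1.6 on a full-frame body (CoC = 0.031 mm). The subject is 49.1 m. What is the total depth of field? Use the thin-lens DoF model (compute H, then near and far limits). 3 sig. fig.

10.7 m

Hyperfocal distance H = f²/(N·c) + f = 150²/(1.6 × 0.031) + 150 = 22500/0.0496 + 150 ≈ 453779.0 mm ≈ 453.8 m.
Near limit Dn = s·(H − f)/(H + s − 2f) = 49100 × (453779.0 − 150) / (453779.0 + 49100 − 2 × 150) = 49100 × 453629.0 / 502579.0 ≈ 44318 mm.
Far limit Df = s·(H − f)/(H − s) = 49100 × (453779.0 − 150) / (453779.0 − 49100) = 49100 × 453629.0 / 404679.0 ≈ 55039 mm.
Depth of field = Df − Dn = 55039 − 44318 ≈ 10721 mm ≈ 10.7 m.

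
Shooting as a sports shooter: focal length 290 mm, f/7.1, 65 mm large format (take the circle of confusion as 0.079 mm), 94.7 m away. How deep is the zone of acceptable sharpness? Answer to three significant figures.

198 m

Hyperfocal distance H = f²/(N·c) + f = 290²/(7.1 × 0.079) + 290 = 84100/0.5609 + 290 ≈ 150227.6 mm ≈ 150.2 m.
Near limit Dn = s·(H − f)/(H + s − 2f) = 94700 × (150227.6 − 290) / (150227.6 + 94700 − 2 × 290) = 94700 × 149937.6 / 244347.6 ≈ 58110 mm.
Far limit Df = s·(H − f)/(H − s) = 94700 × (150227.6 − 290) / (150227.6 − 94700) = 94700 × 149937.6 / 55527.6 ≈ 255712 mm.
Depth of field = Df − Dn = 255712 − 58110 ≈ 197602 mm ≈ 198 m.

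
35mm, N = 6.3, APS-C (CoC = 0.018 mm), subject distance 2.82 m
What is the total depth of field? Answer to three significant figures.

1.56 m

Hyperfocal distance H = f²/(N·c) + f = 35²/(6.3 × 0.018) + 35 = 1225/0.1134 + 35 ≈ 10837.5 mm ≈ 10.84 m.
Near limit Dn = s·(H − f)/(H + s − 2f) = 2820 × (10837.5 − 35) / (10837.5 + 2820 − 2 × 35) = 2820 × 10802.5 / 13587.5 ≈ 2242.0 mm.
Far limit Df = s·(H − f)/(H − s) = 2820 × (10837.5 − 35) / (10837.5 − 2820) = 2820 × 10802.5 / 8017.5 ≈ 3799.6 mm.
Depth of field = Df − Dn = 3799.6 − 2242.0 ≈ 1557.6 mm ≈ 1.56 m.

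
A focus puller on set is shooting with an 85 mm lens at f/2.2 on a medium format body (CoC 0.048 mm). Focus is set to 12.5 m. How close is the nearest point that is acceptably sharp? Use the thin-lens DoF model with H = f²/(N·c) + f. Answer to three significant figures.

Hyperfocal distance H = f²/(N·c) + f = 85²/(2.2 × 0.048) + 85 = 7225/0.1056 + 85 ≈ 68503.6 mm ≈ 68.50 m.
Near limit Dn = s·(H − f)/(H + s − 2f) = 12500 × (68503.6 − 85) / (68503.6 + 12500 − 2 × 85) = 12500 × 68418.6 / 80833.6 ≈ 10580 mm ≈ 10.6 m.

10.6 m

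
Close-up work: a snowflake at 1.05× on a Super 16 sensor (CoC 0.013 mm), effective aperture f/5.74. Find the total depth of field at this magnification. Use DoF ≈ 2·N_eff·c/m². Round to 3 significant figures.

0.135 mm

At magnification m, DoF ≈ 2·N_eff·c/m² = 2 × 5.74 × 0.013 / 1.05² = 0.1492 / 1.103 ≈ 0.135 mm.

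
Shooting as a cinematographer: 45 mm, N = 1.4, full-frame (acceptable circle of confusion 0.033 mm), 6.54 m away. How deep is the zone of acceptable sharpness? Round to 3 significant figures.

1.98 m

Hyperfocal distance H = f²/(N·c) + f = 45²/(1.4 × 0.033) + 45 = 2025/0.0462 + 45 ≈ 43876.2 mm ≈ 43.88 m.
Near limit Dn = s·(H − f)/(H + s − 2f) = 6540 × (43876.2 − 45) / (43876.2 + 6540 − 2 × 45) = 6540 × 43831.2 / 50326.2 ≈ 5696.0 mm.
Far limit Df = s·(H − f)/(H − s) = 6540 × (43876.2 − 45) / (43876.2 − 6540) = 6540 × 43831.2 / 37336.2 ≈ 7677.7 mm.
Depth of field = Df − Dn = 7677.7 − 5696.0 ≈ 1981.7 mm ≈ 1.98 m.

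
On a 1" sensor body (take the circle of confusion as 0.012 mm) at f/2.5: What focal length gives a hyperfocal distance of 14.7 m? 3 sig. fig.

From H = f²/(N·c) + f, with f ≪ H: f ≈ √(H·N·c) = √(14700 × 2.5 × 0.012) = √441.00 ≈ 21.00 mm.
The +f correction barely moves this — solving exactly, f² + N·c·f − N·c·H = 0 ⇒ f = (−N·c + √((N·c)² + 4·N·c·H))/2 = (−0.03 + √1764.0)/2 ≈ 20.985 mm, so f ≈ 21.0 mm.

21.0 mm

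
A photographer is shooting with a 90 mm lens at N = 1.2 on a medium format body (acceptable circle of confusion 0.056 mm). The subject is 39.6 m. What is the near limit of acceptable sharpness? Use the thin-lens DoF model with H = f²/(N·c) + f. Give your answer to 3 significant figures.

29.8 m

Hyperfocal distance H = f²/(N·c) + f = 90²/(1.2 × 0.056) + 90 = 8100/0.0672 + 90 ≈ 120625.7 mm ≈ 120.6 m.
Near limit Dn = s·(H − f)/(H + s − 2f) = 39600 × (120625.7 − 90) / (120625.7 + 39600 − 2 × 90) = 39600 × 120535.7 / 160045.7 ≈ 29824 mm ≈ 29.8 m.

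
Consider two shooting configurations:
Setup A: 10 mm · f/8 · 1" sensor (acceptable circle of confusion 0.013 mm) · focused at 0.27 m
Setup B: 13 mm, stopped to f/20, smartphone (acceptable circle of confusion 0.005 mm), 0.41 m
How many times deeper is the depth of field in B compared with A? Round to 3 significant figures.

Setup A: H = 10²/(8×0.013) + 10 ≈ 971.5 mm; DoF = Df − Dn = 370.07 − 212.53 ≈ 157.54 mm.
Setup B: H = 13²/(20×0.005) + 13 ≈ 1703.0 mm; DoF = Df − Dn = 535.89 − 332.01 ≈ 203.88 mm.
Ratio = 203.88 / 157.54 ≈ 1.29.

1.29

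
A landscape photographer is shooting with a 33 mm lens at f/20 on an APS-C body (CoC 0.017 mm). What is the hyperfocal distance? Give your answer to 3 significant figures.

Hyperfocal distance H = f²/(N·c) + f = 33²/(20 × 0.017) + 33 = 1089/0.34 + 33 ≈ 3235.9 mm ≈ 3.24 m.

3.24 m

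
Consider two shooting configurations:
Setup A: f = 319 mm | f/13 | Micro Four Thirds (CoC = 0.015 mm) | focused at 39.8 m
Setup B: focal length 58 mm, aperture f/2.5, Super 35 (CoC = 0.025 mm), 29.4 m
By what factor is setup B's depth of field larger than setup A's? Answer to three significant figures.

7.53

Setup A: H = 319²/(13×0.015) + 319 ≈ 522170.3 mm; DoF = Df − Dn = 43057.5 − 37000.7 ≈ 6056.8 mm.
Setup B: H = 58²/(2.5×0.025) + 58 ≈ 53882.0 mm; DoF = Df − Dn = 64636 − 19027 ≈ 45609 mm.
Ratio = 45609 / 6056.8 ≈ 7.53.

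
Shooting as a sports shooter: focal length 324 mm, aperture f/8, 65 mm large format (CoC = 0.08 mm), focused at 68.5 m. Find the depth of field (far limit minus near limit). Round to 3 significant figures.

Hyperfocal distance H = f²/(N·c) + f = 324²/(8 × 0.08) + 324 = 104976/0.64 + 324 ≈ 164349.0 mm ≈ 164.3 m.
Near limit Dn = s·(H − f)/(H + s − 2f) = 68500 × (164349.0 − 324) / (164349.0 + 68500 − 2 × 324) = 68500 × 164025.0 / 232201.0 ≈ 48388 mm.
Far limit Df = s·(H − f)/(H − s) = 68500 × (164349.0 − 324) / (164349.0 − 68500) = 68500 × 164025.0 / 95849.0 ≈ 117223 mm.
Depth of field = Df − Dn = 117223 − 48388 ≈ 68835 mm ≈ 68.8 m.

68.8 m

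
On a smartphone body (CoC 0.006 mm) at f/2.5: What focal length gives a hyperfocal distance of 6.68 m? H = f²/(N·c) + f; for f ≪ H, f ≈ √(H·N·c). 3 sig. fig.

From H = f²/(N·c) + f, with f ≪ H: f ≈ √(H·N·c) = √(6680 × 2.5 × 0.006) = √100.20 ≈ 10.01 mm.
The +f correction barely moves this — solving exactly, f² + N·c·f − N·c·H = 0 ⇒ f = (−N·c + √((N·c)² + 4·N·c·H))/2 = (−0.015 + √400.80)/2 ≈ 10.002 mm, so f ≈ 10.0 mm.

10.0 mm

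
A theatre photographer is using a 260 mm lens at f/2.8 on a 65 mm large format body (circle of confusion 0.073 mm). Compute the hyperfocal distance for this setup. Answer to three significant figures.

331 m

Hyperfocal distance H = f²/(N·c) + f = 260²/(2.8 × 0.073) + 260 = 67600/0.2044 + 260 ≈ 330984.1 mm ≈ 331 m.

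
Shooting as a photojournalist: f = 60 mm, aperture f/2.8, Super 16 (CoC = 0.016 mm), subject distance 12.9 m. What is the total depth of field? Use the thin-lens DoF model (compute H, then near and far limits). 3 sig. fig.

Hyperfocal distance H = f²/(N·c) + f = 60²/(2.8 × 0.016) + 60 = 3600/0.0448 + 60 ≈ 80417.1 mm ≈ 80.42 m.
Near limit Dn = s·(H − f)/(H + s − 2f) = 12900 × (80417.1 − 60) / (80417.1 + 12900 − 2 × 60) = 12900 × 80357.1 / 93197.1 ≈ 11122.7 mm.
Far limit Df = s·(H − f)/(H − s) = 12900 × (80417.1 − 60) / (80417.1 − 12900) = 12900 × 80357.1 / 67517.1 ≈ 15353.2 mm.
Depth of field = Df − Dn = 15353.2 − 11122.7 ≈ 4230.5 mm ≈ 4.23 m.

4.23 m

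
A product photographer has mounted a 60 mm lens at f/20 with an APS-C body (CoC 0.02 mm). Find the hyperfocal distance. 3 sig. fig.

Hyperfocal distance H = f²/(N·c) + f = 60²/(20 × 0.02) + 60 = 3600/0.4 + 60 ≈ 9060.0 mm ≈ 9.06 m.

9.06 m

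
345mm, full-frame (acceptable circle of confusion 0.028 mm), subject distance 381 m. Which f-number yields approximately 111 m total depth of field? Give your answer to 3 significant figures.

Write h = H − f = f²/(N·c). The thin-lens limits are Dn = s·h/(h + (s−f)) and Df = s·h/(h − (s−f)), so DoF = Df − Dn = 2·s·(s−f)·h / (h² − (s−f)²).
That is a quadratic in h: DoF·h² − 2·s·(s−f)·h − DoF·(s−f)² = 0 ⇒ h = (s−f)·(s + √(s² + DoF²)) / DoF = 380655 × (381000 + √(381000² + 111000²)) / 111000 = 380655 × (381000 + 396840) / 111000 ≈ 2667466 mm.
Then N = f²/(c·h) = 345² / (0.028 × 2667466) = 119025 / 74689 ≈ 1.59.

f/1.59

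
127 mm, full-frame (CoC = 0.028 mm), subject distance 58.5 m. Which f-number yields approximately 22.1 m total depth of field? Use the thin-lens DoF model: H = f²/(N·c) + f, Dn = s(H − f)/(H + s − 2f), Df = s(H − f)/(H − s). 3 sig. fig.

f/1.80

Write h = H − f = f²/(N·c). The thin-lens limits are Dn = s·h/(h + (s−f)) and Df = s·h/(h − (s−f)), so DoF = Df − Dn = 2·s·(s−f)·h / (h² − (s−f)²).
That is a quadratic in h: DoF·h² − 2·s·(s−f)·h − DoF·(s−f)² = 0 ⇒ h = (s−f)·(s + √(s² + DoF²)) / DoF = 58373 × (58500 + √(58500² + 22100²)) / 22100 = 58373 × (58500 + 62535.3) / 22100 ≈ 319692 mm.
Then N = f²/(c·h) = 127² / (0.028 × 319692) = 16129 / 8951.4 ≈ 1.80.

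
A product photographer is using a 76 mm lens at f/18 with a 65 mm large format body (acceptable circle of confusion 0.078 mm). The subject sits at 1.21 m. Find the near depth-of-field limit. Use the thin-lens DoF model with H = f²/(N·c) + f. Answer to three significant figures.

Hyperfocal distance H = f²/(N·c) + f = 76²/(18 × 0.078) + 76 = 5776/1.404 + 76 ≈ 4190.0 mm ≈ 4.190 m.
Near limit Dn = s·(H − f)/(H + s − 2f) = 1210 × (4190.0 − 76) / (4190.0 + 1210 − 2 × 76) = 1210 × 4114.0 / 5248.0 ≈ 948.54 mm ≈ 0.949 m.

0.949 m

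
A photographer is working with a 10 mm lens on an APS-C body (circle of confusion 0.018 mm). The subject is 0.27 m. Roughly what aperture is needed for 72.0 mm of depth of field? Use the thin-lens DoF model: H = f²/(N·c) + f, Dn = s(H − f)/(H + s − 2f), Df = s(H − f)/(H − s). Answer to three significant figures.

Write h = H − f = f²/(N·c). The thin-lens limits are Dn = s·h/(h + (s−f)) and Df = s·h/(h − (s−f)), so DoF = Df − Dn = 2·s·(s−f)·h / (h² − (s−f)²).
That is a quadratic in h: DoF·h² − 2·s·(s−f)·h − DoF·(s−f)² = 0 ⇒ h = (s−f)·(s + √(s² + DoF²)) / DoF = 260 × (270 + √(270² + 72²)) / 72 = 260 × (270 + 279.435) / 72 ≈ 1984.1 mm.
Then N = f²/(c·h) = 10² / (0.018 × 1984.1) = 100 / 35.713 ≈ 2.80.

f/2.80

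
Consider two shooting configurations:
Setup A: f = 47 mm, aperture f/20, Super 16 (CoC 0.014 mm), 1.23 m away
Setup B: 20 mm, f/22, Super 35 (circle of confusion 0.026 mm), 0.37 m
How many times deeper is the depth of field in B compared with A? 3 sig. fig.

Setup A: H = 47²/(20×0.014) + 47 ≈ 7936.3 mm; DoF = Df − Dn = 1446.97 − 1069.61 ≈ 377.36 mm.
Setup B: H = 20²/(22×0.026) + 20 ≈ 719.3 mm; DoF = Df − Dn = 740.74 − 246.58 ≈ 494.16 mm.
Ratio = 494.16 / 377.36 ≈ 1.31.

1.31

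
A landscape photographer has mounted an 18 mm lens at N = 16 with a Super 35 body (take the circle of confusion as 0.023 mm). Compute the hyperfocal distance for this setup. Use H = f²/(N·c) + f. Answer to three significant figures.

Hyperfocal distance H = f²/(N·c) + f = 18²/(16 × 0.023) + 18 = 324/0.368 + 18 ≈ 898.4 mm ≈ 0.898 m.

0.898 m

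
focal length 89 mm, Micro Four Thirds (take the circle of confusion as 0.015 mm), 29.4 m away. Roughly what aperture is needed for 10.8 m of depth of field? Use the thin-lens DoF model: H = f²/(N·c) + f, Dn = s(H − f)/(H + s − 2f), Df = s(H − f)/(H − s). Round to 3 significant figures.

f/3.20

Write h = H − f = f²/(N·c). The thin-lens limits are Dn = s·h/(h + (s−f)) and Df = s·h/(h − (s−f)), so DoF = Df − Dn = 2·s·(s−f)·h / (h² − (s−f)²).
That is a quadratic in h: DoF·h² − 2·s·(s−f)·h − DoF·(s−f)² = 0 ⇒ h = (s−f)·(s + √(s² + DoF²)) / DoF = 29311 × (29400 + √(29400² + 10800²)) / 10800 = 29311 × (29400 + 31320.9) / 10800 ≈ 164795 mm.
Then N = f²/(c·h) = 89² / (0.015 × 164795) = 7921 / 2471.9 ≈ 3.20.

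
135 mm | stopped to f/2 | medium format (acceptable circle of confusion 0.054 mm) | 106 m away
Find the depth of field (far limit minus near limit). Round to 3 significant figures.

Hyperfocal distance H = f²/(N·c) + f = 135²/(2 × 0.054) + 135 = 18225/0.108 + 135 ≈ 168885.0 mm ≈ 168.9 m.
Near limit Dn = s·(H − f)/(H + s − 2f) = 106000 × (168885.0 − 135) / (168885.0 + 106000 − 2 × 135) = 106000 × 168750.0 / 274615.0 ≈ 65137 mm.
Far limit Df = s·(H − f)/(H − s) = 106000 × (168885.0 − 135) / (168885.0 − 106000) = 106000 × 168750.0 / 62885.0 ≈ 284448 mm.
Depth of field = Df − Dn = 284448 − 65137 ≈ 219311 mm ≈ 219 m.

219 m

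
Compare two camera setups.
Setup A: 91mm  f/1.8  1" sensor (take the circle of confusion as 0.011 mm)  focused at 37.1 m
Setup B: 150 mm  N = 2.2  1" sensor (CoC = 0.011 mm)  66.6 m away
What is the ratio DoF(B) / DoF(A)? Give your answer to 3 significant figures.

Setup A: H = 91²/(1.8×0.011) + 91 ≈ 418323.3 mm; DoF = Df − Dn = 40701.7 − 34083.9 ≈ 6617.8 mm.
Setup B: H = 150²/(2.2×0.011) + 150 ≈ 929902.1 mm; DoF = Df − Dn = 71726.3 − 62157.6 ≈ 9568.7 mm.
Ratio = 9568.7 / 6617.8 ≈ 1.45.

1.45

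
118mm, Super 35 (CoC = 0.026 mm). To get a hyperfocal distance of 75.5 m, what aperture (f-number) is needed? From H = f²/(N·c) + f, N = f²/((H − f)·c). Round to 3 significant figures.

Rearrange H = f²/(N·c) + f for N: N = f² / ((H − f)·c).
N = 118² / ((75500 − 118) × 0.026) = 13924 / 1960 ≈ 7.10.

f/7.10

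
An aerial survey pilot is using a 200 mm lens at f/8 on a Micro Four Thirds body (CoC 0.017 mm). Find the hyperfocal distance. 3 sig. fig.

Hyperfocal distance H = f²/(N·c) + f = 200²/(8 × 0.017) + 200 = 40000/0.136 + 200 ≈ 294317.6 mm ≈ 294 m.

294 m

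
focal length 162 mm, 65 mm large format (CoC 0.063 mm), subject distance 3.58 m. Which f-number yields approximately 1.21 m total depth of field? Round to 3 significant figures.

f/20

Write h = H − f = f²/(N·c). The thin-lens limits are Dn = s·h/(h + (s−f)) and Df = s·h/(h − (s−f)), so DoF = Df − Dn = 2·s·(s−f)·h / (h² − (s−f)²).
That is a quadratic in h: DoF·h² − 2·s·(s−f)·h − DoF·(s−f)² = 0 ⇒ h = (s−f)·(s + √(s² + DoF²)) / DoF = 3418 × (3580 + √(3580² + 1210²)) / 1210 = 3418 × (3580 + 3778.95) / 1210 ≈ 20788 mm.
Then N = f²/(c·h) = 162² / (0.063 × 20788) = 26244 / 1309.6 ≈ 20.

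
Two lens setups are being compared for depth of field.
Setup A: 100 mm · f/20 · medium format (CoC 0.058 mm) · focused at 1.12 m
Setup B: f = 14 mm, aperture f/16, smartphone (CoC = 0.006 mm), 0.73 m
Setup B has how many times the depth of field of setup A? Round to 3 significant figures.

2.17

Setup A: H = 100²/(20×0.058) + 100 ≈ 8720.7 mm; DoF = Df − Dn = 1270.30 − 1001.50 ≈ 268.80 mm.
Setup B: H = 14²/(16×0.006) + 14 ≈ 2055.7 mm; DoF = Df − Dn = 1124.28 − 540.46 ≈ 583.82 mm.
Ratio = 583.82 / 268.80 ≈ 2.17.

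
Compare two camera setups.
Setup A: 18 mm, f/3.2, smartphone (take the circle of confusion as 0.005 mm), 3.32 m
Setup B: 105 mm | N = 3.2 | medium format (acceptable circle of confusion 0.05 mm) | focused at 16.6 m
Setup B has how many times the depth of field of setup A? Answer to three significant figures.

Setup A: H = 18²/(3.2×0.005) + 18 ≈ 20268.0 mm; DoF = Df − Dn = 3966.8 − 2854.5 ≈ 1112.3 mm.
Setup B: H = 105²/(3.2×0.05) + 105 ≈ 69011.2 mm; DoF = Df − Dn = 21824.4 − 13393.8 ≈ 8430.6 mm.
Ratio = 8430.6 / 1112.3 ≈ 7.58.

7.58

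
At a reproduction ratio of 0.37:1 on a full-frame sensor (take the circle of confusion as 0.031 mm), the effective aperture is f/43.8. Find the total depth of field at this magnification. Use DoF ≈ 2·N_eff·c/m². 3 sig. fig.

At magnification m, DoF ≈ 2·N_eff·c/m² = 2 × 43.8 × 0.031 / 0.37² = 2.716 / 0.1369 ≈ 19.8 mm.

19.8 mm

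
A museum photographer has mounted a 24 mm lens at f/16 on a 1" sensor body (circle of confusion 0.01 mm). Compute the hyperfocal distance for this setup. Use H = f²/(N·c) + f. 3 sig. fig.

3.62 m

Hyperfocal distance H = f²/(N·c) + f = 24²/(16 × 0.01) + 24 = 576/0.16 + 24 ≈ 3624.0 mm ≈ 3.62 m.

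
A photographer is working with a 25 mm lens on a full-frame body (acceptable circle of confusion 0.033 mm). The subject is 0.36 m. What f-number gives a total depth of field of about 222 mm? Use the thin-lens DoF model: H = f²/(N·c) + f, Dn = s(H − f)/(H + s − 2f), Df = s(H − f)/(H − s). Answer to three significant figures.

f/16

Write h = H − f = f²/(N·c). The thin-lens limits are Dn = s·h/(h + (s−f)) and Df = s·h/(h − (s−f)), so DoF = Df − Dn = 2·s·(s−f)·h / (h² − (s−f)²).
That is a quadratic in h: DoF·h² − 2·s·(s−f)·h − DoF·(s−f)² = 0 ⇒ h = (s−f)·(s + √(s² + DoF²)) / DoF = 335 × (360 + √(360² + 222²)) / 222 = 335 × (360 + 422.947) / 222 ≈ 1181.5 mm.
Then N = f²/(c·h) = 25² / (0.033 × 1181.5) = 625 / 38.989 ≈ 16.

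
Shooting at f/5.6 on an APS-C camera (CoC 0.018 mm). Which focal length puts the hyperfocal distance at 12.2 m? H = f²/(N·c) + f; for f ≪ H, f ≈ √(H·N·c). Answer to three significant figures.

35.0 mm

From H = f²/(N·c) + f, with f ≪ H: f ≈ √(H·N·c) = √(12200 × 5.6 × 0.018) = √1229.8 ≈ 35.07 mm.
Exact: f² + N·c·f − N·c·H = 0 ⇒ f = (−N·c + √((N·c)² + 4·N·c·H))/2 = (−0.1008 + √4919.1)/2 ≈ 35.018 mm ≈ 35.0 mm.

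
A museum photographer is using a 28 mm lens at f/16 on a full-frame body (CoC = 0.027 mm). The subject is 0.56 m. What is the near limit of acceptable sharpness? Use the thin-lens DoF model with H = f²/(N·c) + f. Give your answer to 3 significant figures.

Hyperfocal distance H = f²/(N·c) + f = 28²/(16 × 0.027) + 28 = 784/0.432 + 28 ≈ 1842.8 mm ≈ 1.843 m.
Near limit Dn = s·(H − f)/(H + s − 2f) = 560 × (1842.8 − 28) / (1842.8 + 560 − 2 × 28) = 560 × 1814.8 / 2346.8 ≈ 433.05 mm.

433 mm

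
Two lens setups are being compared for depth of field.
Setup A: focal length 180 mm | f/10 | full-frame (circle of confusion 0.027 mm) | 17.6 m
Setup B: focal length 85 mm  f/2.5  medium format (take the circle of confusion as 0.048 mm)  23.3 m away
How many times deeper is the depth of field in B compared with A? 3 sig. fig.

4.04

Setup A: H = 180²/(10×0.027) + 180 ≈ 120180.0 mm; DoF = Df − Dn = 20588.8 − 15368.9 ≈ 5219.9 mm.
Setup B: H = 85²/(2.5×0.048) + 85 ≈ 60293.3 mm; DoF = Df − Dn = 37922 − 16816 ≈ 21106 mm.
Ratio = 21106 / 5219.9 ≈ 4.04.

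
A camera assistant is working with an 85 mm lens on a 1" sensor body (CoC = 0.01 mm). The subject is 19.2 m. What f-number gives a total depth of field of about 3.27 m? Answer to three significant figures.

f/3.20

Write h = H − f = f²/(N·c). The thin-lens limits are Dn = s·h/(h + (s−f)) and Df = s·h/(h − (s−f)), so DoF = Df − Dn = 2·s·(s−f)·h / (h² − (s−f)²).
That is a quadratic in h: DoF·h² − 2·s·(s−f)·h − DoF·(s−f)² = 0 ⇒ h = (s−f)·(s + √(s² + DoF²)) / DoF = 19115 × (19200 + √(19200² + 3270²)) / 3270 = 19115 × (19200 + 19476.5) / 3270 ≈ 226086 mm.
Then N = f²/(c·h) = 85² / (0.01 × 226086) = 7225 / 2260.9 ≈ 3.20.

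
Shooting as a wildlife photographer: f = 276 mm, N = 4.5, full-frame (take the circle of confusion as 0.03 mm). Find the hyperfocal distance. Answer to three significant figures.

Hyperfocal distance H = f²/(N·c) + f = 276²/(4.5 × 0.03) + 276 = 76176/0.135 + 276 ≈ 564542.7 mm ≈ 565 m.

565 m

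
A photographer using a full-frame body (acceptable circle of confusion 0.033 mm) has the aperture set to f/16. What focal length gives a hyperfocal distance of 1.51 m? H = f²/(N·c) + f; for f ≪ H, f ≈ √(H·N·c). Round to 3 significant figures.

From H = f²/(N·c) + f, with f ≪ H: f ≈ √(H·N·c) = √(1510 × 16 × 0.033) = √797.28 ≈ 28.24 mm.
Exact: f² + N·c·f − N·c·H = 0 ⇒ f = (−N·c + √((N·c)² + 4·N·c·H))/2 = (−0.528 + √3189.4)/2 ≈ 27.973 mm ≈ 28.0 mm.

28.0 mm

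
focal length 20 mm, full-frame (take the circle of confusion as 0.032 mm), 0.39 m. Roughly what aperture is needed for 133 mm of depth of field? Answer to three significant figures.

f/5.60

Write h = H − f = f²/(N·c). The thin-lens limits are Dn = s·h/(h + (s−f)) and Df = s·h/(h − (s−f)), so DoF = Df − Dn = 2·s·(s−f)·h / (h² − (s−f)²).
That is a quadratic in h: DoF·h² − 2·s·(s−f)·h − DoF·(s−f)² = 0 ⇒ h = (s−f)·(s + √(s² + DoF²)) / DoF = 370 × (390 + √(390² + 133²)) / 133 = 370 × (390 + 412.055) / 133 ≈ 2231.3 mm.
Then N = f²/(c·h) = 20² / (0.032 × 2231.3) = 400 / 71.401 ≈ 5.60.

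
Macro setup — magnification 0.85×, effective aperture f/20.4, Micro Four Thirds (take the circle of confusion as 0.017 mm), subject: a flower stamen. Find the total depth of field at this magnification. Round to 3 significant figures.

At magnification m, DoF ≈ 2·N_eff·c/m² = 2 × 20.4 × 0.017 / 0.85² = 0.6936 / 0.7225 ≈ 0.96 mm.

0.960 mm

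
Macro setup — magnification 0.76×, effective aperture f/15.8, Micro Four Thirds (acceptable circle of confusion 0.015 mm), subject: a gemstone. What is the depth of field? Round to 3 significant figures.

At magnification m, DoF ≈ 2·N_eff·c/m² = 2 × 15.8 × 0.015 / 0.76² = 0.474 / 0.5776 ≈ 0.821 mm.

0.821 mm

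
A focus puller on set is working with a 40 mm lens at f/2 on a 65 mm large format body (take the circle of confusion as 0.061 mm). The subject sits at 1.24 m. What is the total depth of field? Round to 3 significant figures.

Hyperfocal distance H = f²/(N·c) + f = 40²/(2 × 0.061) + 40 = 1600/0.122 + 40 ≈ 13154.8 mm ≈ 13.15 m.
Near limit Dn = s·(H − f)/(H + s − 2f) = 1240 × (13154.8 − 40) / (13154.8 + 1240 − 2 × 40) = 1240 × 13114.8 / 14314.8 ≈ 1136.05 mm.
Far limit Df = s·(H − f)/(H − s) = 1240 × (13154.8 − 40) / (13154.8 − 1240) = 1240 × 13114.8 / 11914.8 ≈ 1364.89 mm.
Depth of field = Df − Dn = 1364.89 − 1136.05 ≈ 228.84 mm.

229 mm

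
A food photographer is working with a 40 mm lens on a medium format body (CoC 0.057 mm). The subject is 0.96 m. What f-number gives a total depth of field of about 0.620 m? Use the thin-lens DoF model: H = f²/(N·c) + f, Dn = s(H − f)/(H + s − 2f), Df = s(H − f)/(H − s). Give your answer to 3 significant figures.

f/9

Write h = H − f = f²/(N·c). The thin-lens limits are Dn = s·h/(h + (s−f)) and Df = s·h/(h − (s−f)), so DoF = Df − Dn = 2·s·(s−f)·h / (h² − (s−f)²).
That is a quadratic in h: DoF·h² − 2·s·(s−f)·h − DoF·(s−f)² = 0 ⇒ h = (s−f)·(s + √(s² + DoF²)) / DoF = 920 × (960 + √(960² + 620²)) / 620 = 920 × (960 + 1142.80) / 620 ≈ 3120.3 mm.
Then N = f²/(c·h) = 40² / (0.057 × 3120.3) = 1600 / 177.86 ≈ 9.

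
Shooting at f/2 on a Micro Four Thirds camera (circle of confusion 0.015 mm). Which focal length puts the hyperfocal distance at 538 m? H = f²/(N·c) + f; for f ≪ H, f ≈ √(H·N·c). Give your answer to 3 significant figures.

From H = f²/(N·c) + f, with f ≪ H: f ≈ √(H·N·c) = √(538000 × 2 × 0.015) = √16140 ≈ 127.0 mm.
The +f correction barely moves this — solving exactly, f² + N·c·f − N·c·H = 0 ⇒ f = (−N·c + √((N·c)² + 4·N·c·H))/2 = (−0.03 + √64560)/2 ≈ 127.03 mm, so f ≈ 127 mm.

127 mm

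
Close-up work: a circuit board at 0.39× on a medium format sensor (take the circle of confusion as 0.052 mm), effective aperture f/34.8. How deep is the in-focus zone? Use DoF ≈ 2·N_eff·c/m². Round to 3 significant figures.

23.8 mm

At magnification m, DoF ≈ 2·N_eff·c/m² = 2 × 34.8 × 0.052 / 0.39² = 3.619 / 0.1521 ≈ 23.8 mm.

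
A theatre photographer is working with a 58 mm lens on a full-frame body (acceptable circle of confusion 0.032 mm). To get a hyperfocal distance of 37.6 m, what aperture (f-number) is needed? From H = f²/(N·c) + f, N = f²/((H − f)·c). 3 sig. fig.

f/2.80

Rearrange H = f²/(N·c) + f for N: N = f² / ((H − f)·c).
N = 58² / ((37600 − 58) × 0.032) = 3364 / 1201 ≈ 2.80.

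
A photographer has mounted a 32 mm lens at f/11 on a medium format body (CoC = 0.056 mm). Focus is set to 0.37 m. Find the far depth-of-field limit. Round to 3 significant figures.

Hyperfocal distance H = f²/(N·c) + f = 32²/(11 × 0.056) + 32 = 1024/0.616 + 32 ≈ 1694.3 mm ≈ 1.694 m.
Far limit Df = s·(H − f)/(H − s) = 370 × (1694.3 − 32) / (1694.3 − 370) = 370 × 1662.3 / 1324.3 ≈ 464.43 mm.

464 mm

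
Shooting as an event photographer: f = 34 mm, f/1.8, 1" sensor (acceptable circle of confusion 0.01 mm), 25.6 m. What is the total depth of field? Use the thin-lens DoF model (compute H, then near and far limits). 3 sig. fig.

Hyperfocal distance H = f²/(N·c) + f = 34²/(1.8 × 0.01) + 34 = 1156/0.018 + 34 ≈ 64256.2 mm ≈ 64.26 m.
Near limit Dn = s·(H − f)/(H + s − 2f) = 25600 × (64256.2 − 34) / (64256.2 + 25600 − 2 × 34) = 25600 × 64222.2 / 89788.2 ≈ 18311 mm.
Far limit Df = s·(H − f)/(H − s) = 25600 × (64256.2 − 34) / (64256.2 − 25600) = 25600 × 64222.2 / 38656.2 ≈ 42531 mm.
Depth of field = Df − Dn = 42531 − 18311 ≈ 24220 mm ≈ 24.2 m.

24.2 m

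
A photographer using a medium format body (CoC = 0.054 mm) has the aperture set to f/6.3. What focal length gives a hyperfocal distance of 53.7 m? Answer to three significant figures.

135 mm

From H = f²/(N·c) + f, with f ≪ H: f ≈ √(H·N·c) = √(53700 × 6.3 × 0.054) = √18269 ≈ 135.2 mm.
The +f correction barely moves this — solving exactly, f² + N·c·f − N·c·H = 0 ⇒ f = (−N·c + √((N·c)² + 4·N·c·H))/2 = (−0.3402 + √73075)/2 ≈ 134.99 mm, so f ≈ 135 mm.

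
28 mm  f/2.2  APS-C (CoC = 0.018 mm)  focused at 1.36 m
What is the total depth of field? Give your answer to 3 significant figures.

184 mm

Hyperfocal distance H = f²/(N·c) + f = 28²/(2.2 × 0.018) + 28 = 784/0.0396 + 28 ≈ 19826.0 mm ≈ 19.83 m.
Near limit Dn = s·(H − f)/(H + s − 2f) = 1360 × (19826.0 − 28) / (19826.0 + 1360 − 2 × 28) = 1360 × 19798.0 / 21130.0 ≈ 1274.27 mm.
Far limit Df = s·(H − f)/(H − s) = 1360 × (19826.0 − 28) / (19826.0 − 1360) = 1360 × 19798.0 / 18466.0 ≈ 1458.10 mm.
Depth of field = Df − Dn = 1458.10 − 1274.27 ≈ 183.83 mm.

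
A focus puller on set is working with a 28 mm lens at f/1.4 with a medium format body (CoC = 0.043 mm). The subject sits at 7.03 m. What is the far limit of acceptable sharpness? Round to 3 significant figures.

15.2 m

Hyperfocal distance H = f²/(N·c) + f = 28²/(1.4 × 0.043) + 28 = 784/0.0602 + 28 ≈ 13051.3 mm ≈ 13.05 m.
Far limit Df = s·(H − f)/(H − s) = 7030 × (13051.3 − 28) / (13051.3 − 7030) = 7030 × 13023.3 / 6021.3 ≈ 15205 mm ≈ 15.2 m.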